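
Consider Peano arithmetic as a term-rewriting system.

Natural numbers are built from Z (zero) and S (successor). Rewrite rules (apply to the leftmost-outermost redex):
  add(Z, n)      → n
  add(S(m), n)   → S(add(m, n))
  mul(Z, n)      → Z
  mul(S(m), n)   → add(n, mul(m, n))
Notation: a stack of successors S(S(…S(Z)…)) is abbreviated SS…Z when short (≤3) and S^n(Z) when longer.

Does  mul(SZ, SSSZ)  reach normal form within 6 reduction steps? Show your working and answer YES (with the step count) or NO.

  start: mul(SZ, SSSZ)
  [1] add(SSSZ, mul(Z, SSSZ))
  [2] S(add(SSZ, mul(Z, SSSZ)))
  [3] S(S(add(SZ, mul(Z, SSSZ))))
  [4] S(S(S(add(Z, mul(Z, SSSZ)))))
  [5] S(S(S(mul(Z, SSSZ))))
  [6] SSSZ

Answer: YES — reaches normal form SSSZ in 6 ≤ 6 steps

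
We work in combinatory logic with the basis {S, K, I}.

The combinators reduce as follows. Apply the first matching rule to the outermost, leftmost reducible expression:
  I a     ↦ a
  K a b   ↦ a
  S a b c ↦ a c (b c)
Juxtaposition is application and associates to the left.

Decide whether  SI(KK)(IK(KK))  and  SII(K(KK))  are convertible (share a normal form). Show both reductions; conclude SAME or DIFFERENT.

Term A:
  start: SI(KK)(IK(KK))
  [1] I(IK(KK))(KK(IK(KK)))
  [2] IK(KK)(KK(IK(KK)))
  [3] K(KK)(KK(IK(KK)))
  [4] KK

Term B:
  start: SII(K(KK))
  [1] I(K(KK))(I(K(KK)))
  [2] K(KK)(I(K(KK)))
  [3] KK

Answer: SAME — A ⇓ KK, B ⇓ KK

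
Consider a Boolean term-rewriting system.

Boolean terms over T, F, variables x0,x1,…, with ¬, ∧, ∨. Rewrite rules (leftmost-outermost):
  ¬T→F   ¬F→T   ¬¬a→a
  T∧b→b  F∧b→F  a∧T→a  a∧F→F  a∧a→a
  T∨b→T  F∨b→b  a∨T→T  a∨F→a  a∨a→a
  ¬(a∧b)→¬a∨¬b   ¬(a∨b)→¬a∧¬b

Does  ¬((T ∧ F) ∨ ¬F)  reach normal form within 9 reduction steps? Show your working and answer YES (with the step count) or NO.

Answer: YES — reaches normal form F in 7 ≤ 9 steps

Reduction:
  start: ¬((T ∧ F) ∨ ¬F)
  [1] ¬(T ∧ F) ∧ ¬¬F
  [2] (¬T ∨ ¬F) ∧ ¬¬F
  [3] (F ∨ ¬F) ∧ ¬¬F
  [4] ¬F ∧ ¬¬F
  [5] T ∧ ¬¬F
  [6] ¬¬F
  [7] F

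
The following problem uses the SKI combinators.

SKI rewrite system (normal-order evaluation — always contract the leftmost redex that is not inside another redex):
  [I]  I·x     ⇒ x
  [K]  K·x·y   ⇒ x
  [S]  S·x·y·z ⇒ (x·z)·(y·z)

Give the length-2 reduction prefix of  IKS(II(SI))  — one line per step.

  start: IKS(II(SI))
  step 1: KS(II(SI))
  step 2: S

Answer: after 2 steps: S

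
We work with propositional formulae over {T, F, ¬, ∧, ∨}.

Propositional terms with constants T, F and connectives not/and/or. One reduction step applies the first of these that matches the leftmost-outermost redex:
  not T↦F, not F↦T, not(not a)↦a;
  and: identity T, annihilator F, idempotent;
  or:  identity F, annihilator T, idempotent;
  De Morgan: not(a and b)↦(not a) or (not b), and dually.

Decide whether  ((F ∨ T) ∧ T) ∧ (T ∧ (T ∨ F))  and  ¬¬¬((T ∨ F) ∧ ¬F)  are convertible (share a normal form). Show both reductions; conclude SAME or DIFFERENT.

Answer: DIFFERENT — A ⇓ T, B ⇓ F

Reduction:
Term A:
  start: ((F ∨ T) ∧ T) ∧ (T ∧ (T ∨ F))
  →1  (F ∨ T) ∧ (T ∧ (T ∨ F))
  →2  T ∧ (T ∧ (T ∨ F))
  →3  T ∧ (T ∨ F)
  →4  T ∨ F
  →5  T

Term B:
  start: ¬¬¬((T ∨ F) ∧ ¬F)
  →1  ¬((T ∨ F) ∧ ¬F)
  →2  ¬(T ∨ F) ∨ ¬¬F
  →3  (¬T ∧ ¬F) ∨ ¬¬F
  →4  (F ∧ ¬F) ∨ ¬¬F
  →5  F ∨ ¬¬F
  →6  ¬¬F
  →7  F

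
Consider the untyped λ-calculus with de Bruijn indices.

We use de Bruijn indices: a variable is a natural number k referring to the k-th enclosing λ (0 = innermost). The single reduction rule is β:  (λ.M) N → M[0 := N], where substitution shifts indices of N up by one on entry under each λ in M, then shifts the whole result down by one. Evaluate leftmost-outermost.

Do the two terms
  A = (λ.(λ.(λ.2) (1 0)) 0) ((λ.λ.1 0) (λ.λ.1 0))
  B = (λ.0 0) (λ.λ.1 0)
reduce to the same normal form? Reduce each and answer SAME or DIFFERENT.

Answer: SAME — A ⇓ λ.λ.1 0, B ⇓ λ.λ.1 0

Reduction:
Term A:
  start: (λ.(λ.(λ.2) (1 0)) 0) ((λ.λ.1 0) (λ.λ.1 0))
  [1] (λ.(λ.(λ.λ.1 0) (λ.λ.1 0)) ((λ.λ.1 0) (λ.λ.1 0) 0)) ((λ.λ.1 0) (λ.λ.1 0))
  [2] (λ.(λ.λ.1 0) (λ.λ.1 0)) ((λ.λ.1 0) (λ.λ.1 0) ((λ.λ.1 0) (λ.λ.1 0)))
  [3] (λ.λ.1 0) (λ.λ.1 0)
  [4] λ.(λ.λ.1 0) 0
  [5] λ.λ.1 0

Term B:
  start: (λ.0 0) (λ.λ.1 0)
  [1] (λ.λ.1 0) (λ.λ.1 0)
  [2] λ.(λ.λ.1 0) 0
  [3] λ.λ.1 0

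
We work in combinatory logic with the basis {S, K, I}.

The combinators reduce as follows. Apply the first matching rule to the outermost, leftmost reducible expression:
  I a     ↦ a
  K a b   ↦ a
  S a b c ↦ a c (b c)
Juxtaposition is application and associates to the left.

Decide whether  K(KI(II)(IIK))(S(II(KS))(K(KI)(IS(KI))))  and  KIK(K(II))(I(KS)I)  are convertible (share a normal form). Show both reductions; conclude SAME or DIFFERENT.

Term A:
  start: K(KI(II)(IIK))(S(II(KS))(K(KI)(IS(KI))))
  step 1: KI(II)(IIK)
  step 2: I(IIK)
  step 3: IIK
  step 4: IK
  step 5: K

Term B:
  start: KIK(K(II))(I(KS)I)
  step 1: I(K(II))(I(KS)I)
  step 2: K(II)(I(KS)I)
  step 3: II
  step 4: I

Answer: DIFFERENT — A ⇓ K, B ⇓ I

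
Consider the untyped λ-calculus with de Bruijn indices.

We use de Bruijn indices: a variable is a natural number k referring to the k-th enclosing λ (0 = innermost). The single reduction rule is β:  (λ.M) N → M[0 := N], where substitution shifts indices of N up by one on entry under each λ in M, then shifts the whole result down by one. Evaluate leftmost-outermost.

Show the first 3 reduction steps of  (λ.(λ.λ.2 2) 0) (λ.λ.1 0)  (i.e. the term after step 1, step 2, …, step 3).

Answer: after 3 steps: λ.λ.(λ.λ.1 0) 0

Derivation:
  start: (λ.(λ.λ.2 2) 0) (λ.λ.1 0)
  →1  (λ.λ.(λ.λ.1 0) (λ.λ.1 0)) (λ.λ.1 0)
  →2  λ.(λ.λ.1 0) (λ.λ.1 0)
  →3  λ.λ.(λ.λ.1 0) 0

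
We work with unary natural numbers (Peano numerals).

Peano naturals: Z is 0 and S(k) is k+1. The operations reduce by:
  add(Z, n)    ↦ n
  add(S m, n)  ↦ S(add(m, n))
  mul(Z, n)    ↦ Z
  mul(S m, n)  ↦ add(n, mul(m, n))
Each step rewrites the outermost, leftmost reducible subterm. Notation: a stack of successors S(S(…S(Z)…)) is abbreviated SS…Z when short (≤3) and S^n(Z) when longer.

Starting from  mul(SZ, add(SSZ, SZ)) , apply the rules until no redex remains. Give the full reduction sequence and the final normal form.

Answer: normal form = SSSZ  (in 9 steps)

Working:
  start: mul(SZ, add(SSZ, SZ))
  [1] add(add(SSZ, SZ), mul(Z, add(SSZ, SZ)))
  [2] add(S(add(SZ, SZ)), mul(Z, add(SSZ, SZ)))
  [3] S(add(add(SZ, SZ), mul(Z, add(SSZ, SZ))))
  [4] S(add(S(add(Z, SZ)), mul(Z, add(SSZ, SZ))))
  [5] S(S(add(add(Z, SZ), mul(Z, add(SSZ, SZ)))))
  [6] S(S(add(SZ, mul(Z, add(SSZ, SZ)))))
  [7] S(S(S(add(Z, mul(Z, add(SSZ, SZ))))))
  [8] S(S(S(mul(Z, add(SSZ, SZ)))))
  [9] SSSZ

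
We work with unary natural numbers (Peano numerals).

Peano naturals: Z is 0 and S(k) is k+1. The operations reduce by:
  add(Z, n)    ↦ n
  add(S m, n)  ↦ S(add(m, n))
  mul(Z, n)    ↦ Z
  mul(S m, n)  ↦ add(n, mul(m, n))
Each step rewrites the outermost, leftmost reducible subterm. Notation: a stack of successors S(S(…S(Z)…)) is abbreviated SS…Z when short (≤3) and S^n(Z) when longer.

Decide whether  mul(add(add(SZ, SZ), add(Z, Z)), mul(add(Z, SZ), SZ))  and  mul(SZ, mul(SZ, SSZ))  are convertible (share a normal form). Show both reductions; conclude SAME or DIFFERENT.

Answer: SAME — A ⇓ SSZ, B ⇓ SSZ

Derivation:
Term A:
  start: mul(add(add(SZ, SZ), add(Z, Z)), mul(add(Z, SZ), SZ))
  [1] mul(add(S(add(Z, SZ)), add(Z, Z)), mul(add(Z, SZ), SZ))
  [2] mul(S(add(add(Z, SZ), add(Z, Z))), mul(add(Z, SZ), SZ))
  [3] add(mul(add(Z, SZ), SZ), mul(add(add(Z, SZ), add(Z, Z)), mul(add(Z, SZ), SZ)))
  [4] add(mul(SZ, SZ), mul(add(add(Z, SZ), add(Z, Z)), mul(add(Z, SZ), SZ)))
  [5] add(add(SZ, mul(Z, SZ)), mul(add(add(Z, SZ), add(Z, Z)), mul(add(Z, SZ), SZ)))
  [6] add(S(add(Z, mul(Z, SZ))), mul(add(add(Z, SZ), add(Z, Z)), mul(add(Z, SZ), SZ)))
  [7] S(add(add(Z, mul(Z, SZ)), mul(add(add(Z, SZ), add(Z, Z)), mul(add(Z, SZ), SZ))))
  [8] S(add(mul(Z, SZ), mul(add(add(Z, SZ), add(Z, Z)), mul(add(Z, SZ), SZ))))
  [9] S(add(Z, mul(add(add(Z, SZ), add(Z, Z)), mul(add(Z, SZ), SZ))))
  [10] S(mul(add(add(Z, SZ), add(Z, Z)), mul(add(Z, SZ), SZ)))
  [11] S(mul(add(SZ, add(Z, Z)), mul(add(Z, SZ), SZ)))
  [12] S(mul(S(add(Z, add(Z, Z))), mul(add(Z, SZ), SZ)))
  [13] S(add(mul(add(Z, SZ), SZ), mul(add(Z, add(Z, Z)), mul(add(Z, SZ), SZ))))
  [14] S(add(mul(SZ, SZ), mul(add(Z, add(Z, Z)), mul(add(Z, SZ), SZ))))
  [15] S(add(add(SZ, mul(Z, SZ)), mul(add(Z, add(Z, Z)), mul(add(Z, SZ), SZ))))
  [16] S(add(S(add(Z, mul(Z, SZ))), mul(add(Z, add(Z, Z)), mul(add(Z, SZ), SZ))))
  [17] S(S(add(add(Z, mul(Z, SZ)), mul(add(Z, add(Z, Z)), mul(add(Z, SZ), SZ)))))
  [18] S(S(add(mul(Z, SZ), mul(add(Z, add(Z, Z)), mul(add(Z, SZ), SZ)))))
  [19] S(S(add(Z, mul(add(Z, add(Z, Z)), mul(add(Z, SZ), SZ)))))
  [20] S(S(mul(add(Z, add(Z, Z)), mul(add(Z, SZ), SZ))))
  [21] S(S(mul(add(Z, Z), mul(add(Z, SZ), SZ))))
  [22] S(S(mul(Z, mul(add(Z, SZ), SZ))))
  [23] SSZ

Term B:
  start: mul(SZ, mul(SZ, SSZ))
  [1] add(mul(SZ, SSZ), mul(Z, mul(SZ, SSZ)))
  [2] add(add(SSZ, mul(Z, SSZ)), mul(Z, mul(SZ, SSZ)))
  [3] add(S(add(SZ, mul(Z, SSZ))), mul(Z, mul(SZ, SSZ)))
  [4] S(add(add(SZ, mul(Z, SSZ)), mul(Z, mul(SZ, SSZ))))
  [5] S(add(S(add(Z, mul(Z, SSZ))), mul(Z, mul(SZ, SSZ))))
  [6] S(S(add(add(Z, mul(Z, SSZ)), mul(Z, mul(SZ, SSZ)))))
  [7] S(S(add(mul(Z, SSZ), mul(Z, mul(SZ, SSZ)))))
  [8] S(S(add(Z, mul(Z, mul(SZ, SSZ)))))
  [9] S(S(mul(Z, mul(SZ, SSZ))))
  [10] SSZ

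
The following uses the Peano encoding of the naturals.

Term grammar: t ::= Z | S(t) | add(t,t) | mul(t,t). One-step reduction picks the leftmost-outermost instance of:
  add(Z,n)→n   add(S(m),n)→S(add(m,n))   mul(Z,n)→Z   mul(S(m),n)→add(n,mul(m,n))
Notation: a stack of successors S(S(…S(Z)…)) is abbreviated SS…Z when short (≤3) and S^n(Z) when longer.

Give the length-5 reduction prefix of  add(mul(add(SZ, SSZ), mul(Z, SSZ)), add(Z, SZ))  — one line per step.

Answer: after 5 steps: add(mul(SSZ, mul(Z, SSZ)), add(Z, SZ))

Working:
  start: add(mul(add(SZ, SSZ), mul(Z, SSZ)), add(Z, SZ))
  step 1: add(mul(S(add(Z, SSZ)), mul(Z, SSZ)), add(Z, SZ))
  step 2: add(add(mul(Z, SSZ), mul(add(Z, SSZ), mul(Z, SSZ))), add(Z, SZ))
  step 3: add(add(Z, mul(add(Z, SSZ), mul(Z, SSZ))), add(Z, SZ))
  step 4: add(mul(add(Z, SSZ), mul(Z, SSZ)), add(Z, SZ))
  step 5: add(mul(SSZ, mul(Z, SSZ)), add(Z, SZ))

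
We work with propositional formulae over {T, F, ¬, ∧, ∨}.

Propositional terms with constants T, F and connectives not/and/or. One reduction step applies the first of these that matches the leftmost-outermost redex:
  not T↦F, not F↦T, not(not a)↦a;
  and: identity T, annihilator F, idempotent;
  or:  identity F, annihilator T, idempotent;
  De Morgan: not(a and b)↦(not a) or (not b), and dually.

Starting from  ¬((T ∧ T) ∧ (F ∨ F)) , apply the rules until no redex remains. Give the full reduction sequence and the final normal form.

  start: ¬((T ∧ T) ∧ (F ∨ F))
  [1] ¬(T ∧ T) ∨ ¬(F ∨ F)
  [2] (¬T ∨ ¬T) ∨ ¬(F ∨ F)
  [3] ¬T ∨ ¬(F ∨ F)
  [4] F ∨ ¬(F ∨ F)
  [5] ¬(F ∨ F)
  [6] ¬F ∧ ¬F
  [7] ¬F
  [8] T

Answer: normal form = T  (in 8 steps)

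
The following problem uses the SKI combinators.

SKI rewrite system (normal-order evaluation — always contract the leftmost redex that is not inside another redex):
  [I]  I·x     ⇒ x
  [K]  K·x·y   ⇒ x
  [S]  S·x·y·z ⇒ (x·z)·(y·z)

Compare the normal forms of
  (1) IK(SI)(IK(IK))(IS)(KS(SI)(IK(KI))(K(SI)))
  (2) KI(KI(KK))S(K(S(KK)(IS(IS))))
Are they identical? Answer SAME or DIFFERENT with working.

Answer: DIFFERENT — A ⇓ I, B ⇓ S(K(S(KK)(SS)))

Derivation:
Term A:
  start: IK(SI)(IK(IK))(IS)(KS(SI)(IK(KI))(K(SI)))
  [1] K(SI)(IK(IK))(IS)(KS(SI)(IK(KI))(K(SI)))
  [2] SI(IS)(KS(SI)(IK(KI))(K(SI)))
  [3] I(KS(SI)(IK(KI))(K(SI)))(IS(KS(SI)(IK(KI))(K(SI))))
  [4] KS(SI)(IK(KI))(K(SI))(IS(KS(SI)(IK(KI))(K(SI))))
  [5] S(IK(KI))(K(SI))(IS(KS(SI)(IK(KI))(K(SI))))
  [6] IK(KI)(IS(KS(SI)(IK(KI))(K(SI))))(K(SI)(IS(KS(SI)(IK(KI))(K(SI)))))
  [7] K(KI)(IS(KS(SI)(IK(KI))(K(SI))))(K(SI)(IS(KS(SI)(IK(KI))(K(SI)))))
  [8] KI(K(SI)(IS(KS(SI)(IK(KI))(K(SI)))))
  [9] I

Term B:
  start: KI(KI(KK))S(K(S(KK)(IS(IS))))
  [1] IS(K(S(KK)(IS(IS))))
  [2] S(K(S(KK)(IS(IS))))
  [3] S(K(S(KK)(S(IS))))
  [4] S(K(S(KK)(SS)))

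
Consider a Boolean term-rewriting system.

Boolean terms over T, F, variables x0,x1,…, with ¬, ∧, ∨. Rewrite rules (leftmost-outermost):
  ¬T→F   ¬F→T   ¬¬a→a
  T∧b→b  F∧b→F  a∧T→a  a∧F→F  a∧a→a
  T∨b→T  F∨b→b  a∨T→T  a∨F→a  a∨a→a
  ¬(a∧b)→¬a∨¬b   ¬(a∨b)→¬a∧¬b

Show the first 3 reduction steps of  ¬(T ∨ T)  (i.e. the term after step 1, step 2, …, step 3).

  start: ¬(T ∨ T)
  →1  ¬T ∧ ¬T
  →2  ¬T
  →3  F

Answer: after 3 steps: F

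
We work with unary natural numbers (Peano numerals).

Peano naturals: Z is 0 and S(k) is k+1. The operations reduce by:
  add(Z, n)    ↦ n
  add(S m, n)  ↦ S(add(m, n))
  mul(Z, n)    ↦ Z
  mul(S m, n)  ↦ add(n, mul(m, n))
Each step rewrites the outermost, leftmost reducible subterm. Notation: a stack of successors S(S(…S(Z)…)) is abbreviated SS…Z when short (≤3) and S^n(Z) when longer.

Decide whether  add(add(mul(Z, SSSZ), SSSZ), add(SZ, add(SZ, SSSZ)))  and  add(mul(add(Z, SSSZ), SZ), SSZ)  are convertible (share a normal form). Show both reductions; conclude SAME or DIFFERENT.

Answer: DIFFERENT — A ⇓ S^8(Z), B ⇓ S^5(Z)

Derivation:
Term A:
  start: add(add(mul(Z, SSSZ), SSSZ), add(SZ, add(SZ, SSSZ)))
  →1  add(add(Z, SSSZ), add(SZ, add(SZ, SSSZ)))
  →2  add(SSSZ, add(SZ, add(SZ, SSSZ)))
  →3  S(add(SSZ, add(SZ, add(SZ, SSSZ))))
  →4  S(S(add(SZ, add(SZ, add(SZ, SSSZ)))))
  →5  S(S(S(add(Z, add(SZ, add(SZ, SSSZ))))))
  →6  S(S(S(add(SZ, add(SZ, SSSZ)))))
  →7  S(S(S(S(add(Z, add(SZ, SSSZ))))))
  →8  S(S(S(S(add(SZ, SSSZ)))))
  →9  S(S(S(S(S(add(Z, SSSZ))))))
  →10  S^8(Z)

Term B:
  start: add(mul(add(Z, SSSZ), SZ), SSZ)
  →1  add(mul(SSSZ, SZ), SSZ)
  →2  add(add(SZ, mul(SSZ, SZ)), SSZ)
  →3  add(S(add(Z, mul(SSZ, SZ))), SSZ)
  →4  S(add(add(Z, mul(SSZ, SZ)), SSZ))
  →5  S(add(mul(SSZ, SZ), SSZ))
  →6  S(add(add(SZ, mul(SZ, SZ)), SSZ))
  →7  S(add(S(add(Z, mul(SZ, SZ))), SSZ))
  →8  S(S(add(add(Z, mul(SZ, SZ)), SSZ)))
  →9  S(S(add(mul(SZ, SZ), SSZ)))
  →10  S(S(add(add(SZ, mul(Z, SZ)), SSZ)))
  →11  S(S(add(S(add(Z, mul(Z, SZ))), SSZ)))
  →12  S(S(S(add(add(Z, mul(Z, SZ)), SSZ))))
  →13  S(S(S(add(mul(Z, SZ), SSZ))))
  →14  S(S(S(add(Z, SSZ))))
  →15  S^5(Z)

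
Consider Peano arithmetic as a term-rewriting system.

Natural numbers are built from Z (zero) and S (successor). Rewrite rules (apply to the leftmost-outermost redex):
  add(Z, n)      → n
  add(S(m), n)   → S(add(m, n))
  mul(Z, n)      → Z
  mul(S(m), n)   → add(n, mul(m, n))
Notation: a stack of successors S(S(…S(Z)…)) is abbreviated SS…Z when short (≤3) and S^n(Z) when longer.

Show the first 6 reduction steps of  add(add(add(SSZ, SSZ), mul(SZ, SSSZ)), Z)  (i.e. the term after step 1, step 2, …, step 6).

  start: add(add(add(SSZ, SSZ), mul(SZ, SSSZ)), Z)
  [1] add(add(S(add(SZ, SSZ)), mul(SZ, SSSZ)), Z)
  [2] add(S(add(add(SZ, SSZ), mul(SZ, SSSZ))), Z)
  [3] S(add(add(add(SZ, SSZ), mul(SZ, SSSZ)), Z))
  [4] S(add(add(S(add(Z, SSZ)), mul(SZ, SSSZ)), Z))
  [5] S(add(S(add(add(Z, SSZ), mul(SZ, SSSZ))), Z))
  [6] S(S(add(add(add(Z, SSZ), mul(SZ, SSSZ)), Z)))

Answer: after 6 steps: S(S(add(add(add(Z, SSZ), mul(SZ, SSSZ)), Z)))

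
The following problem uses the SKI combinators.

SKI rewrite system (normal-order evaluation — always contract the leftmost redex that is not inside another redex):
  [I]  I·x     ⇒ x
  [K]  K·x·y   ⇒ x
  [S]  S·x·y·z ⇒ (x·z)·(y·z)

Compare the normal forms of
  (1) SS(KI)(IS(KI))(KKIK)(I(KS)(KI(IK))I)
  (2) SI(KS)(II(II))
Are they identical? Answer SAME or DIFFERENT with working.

Answer: DIFFERENT — A ⇓ K(SI), B ⇓ S

Derivation:
Term A:
  start: SS(KI)(IS(KI))(KKIK)(I(KS)(KI(IK))I)
  [1] S(IS(KI))(KI(IS(KI)))(KKIK)(I(KS)(KI(IK))I)
  [2] IS(KI)(KKIK)(KI(IS(KI))(KKIK))(I(KS)(KI(IK))I)
  [3] S(KI)(KKIK)(KI(IS(KI))(KKIK))(I(KS)(KI(IK))I)
  [4] KI(KI(IS(KI))(KKIK))(KKIK(KI(IS(KI))(KKIK)))(I(KS)(KI(IK))I)
  [5] I(KKIK(KI(IS(KI))(KKIK)))(I(KS)(KI(IK))I)
  [6] KKIK(KI(IS(KI))(KKIK))(I(KS)(KI(IK))I)
  [7] KK(KI(IS(KI))(KKIK))(I(KS)(KI(IK))I)
  [8] K(I(KS)(KI(IK))I)
  [9] K(KS(KI(IK))I)
  [10] K(SI)

Term B:
  start: SI(KS)(II(II))
  [1] I(II(II))(KS(II(II)))
  [2] II(II)(KS(II(II)))
  [3] I(II)(KS(II(II)))
  [4] II(KS(II(II)))
  [5] I(KS(II(II)))
  [6] KS(II(II))
  [7] S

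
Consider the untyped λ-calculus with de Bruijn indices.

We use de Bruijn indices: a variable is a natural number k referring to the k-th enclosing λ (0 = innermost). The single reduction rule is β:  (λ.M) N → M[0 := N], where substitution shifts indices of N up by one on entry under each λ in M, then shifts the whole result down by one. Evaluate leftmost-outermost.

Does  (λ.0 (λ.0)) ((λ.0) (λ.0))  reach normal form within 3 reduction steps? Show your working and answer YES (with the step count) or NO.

Answer: YES — reaches normal form λ.0 in 3 ≤ 3 steps

Derivation:
  start: (λ.0 (λ.0)) ((λ.0) (λ.0))
  step 1: (λ.0) (λ.0) (λ.0)
  step 2: (λ.0) (λ.0)
  step 3: λ.0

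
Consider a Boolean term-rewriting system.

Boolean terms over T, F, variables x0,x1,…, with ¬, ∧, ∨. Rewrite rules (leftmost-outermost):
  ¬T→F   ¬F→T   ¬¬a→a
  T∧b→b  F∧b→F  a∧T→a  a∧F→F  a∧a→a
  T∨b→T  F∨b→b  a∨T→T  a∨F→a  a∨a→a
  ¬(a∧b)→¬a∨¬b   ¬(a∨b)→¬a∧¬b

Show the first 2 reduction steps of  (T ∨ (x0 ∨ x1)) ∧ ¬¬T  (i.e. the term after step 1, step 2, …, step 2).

  start: (T ∨ (x0 ∨ x1)) ∧ ¬¬T
  step 1: T ∧ ¬¬T
  step 2: ¬¬T

Answer: after 2 steps: ¬¬T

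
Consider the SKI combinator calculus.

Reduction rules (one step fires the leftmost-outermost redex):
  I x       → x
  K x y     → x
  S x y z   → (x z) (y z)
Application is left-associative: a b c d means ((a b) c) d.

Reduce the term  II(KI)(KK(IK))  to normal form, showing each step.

  start: II(KI)(KK(IK))
  →1  I(KI)(KK(IK))
  →2  KI(KK(IK))
  →3  I

Answer: normal form = I  (in 3 steps)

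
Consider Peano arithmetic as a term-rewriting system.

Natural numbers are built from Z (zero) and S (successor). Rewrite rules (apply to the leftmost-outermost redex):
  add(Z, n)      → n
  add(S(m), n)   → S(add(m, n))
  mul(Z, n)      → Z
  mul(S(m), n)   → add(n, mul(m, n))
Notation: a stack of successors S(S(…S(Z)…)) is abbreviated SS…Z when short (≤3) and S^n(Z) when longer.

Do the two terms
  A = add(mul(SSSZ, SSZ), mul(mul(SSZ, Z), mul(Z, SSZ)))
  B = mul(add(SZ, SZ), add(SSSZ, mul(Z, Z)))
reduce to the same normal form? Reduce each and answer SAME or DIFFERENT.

Term A:
  start: add(mul(SSSZ, SSZ), mul(mul(SSZ, Z), mul(Z, SSZ)))
  →1  add(add(SSZ, mul(SSZ, SSZ)), mul(mul(SSZ, Z), mul(Z, SSZ)))
  →2  add(S(add(SZ, mul(SSZ, SSZ))), mul(mul(SSZ, Z), mul(Z, SSZ)))
  →3  S(add(add(SZ, mul(SSZ, SSZ)), mul(mul(SSZ, Z), mul(Z, SSZ))))
  →4  S(add(S(add(Z, mul(SSZ, SSZ))), mul(mul(SSZ, Z), mul(Z, SSZ))))
  →5  S(S(add(add(Z, mul(SSZ, SSZ)), mul(mul(SSZ, Z), mul(Z, SSZ)))))
  →6  S(S(add(mul(SSZ, SSZ), mul(mul(SSZ, Z), mul(Z, SSZ)))))
  →7  S(S(add(add(SSZ, mul(SZ, SSZ)), mul(mul(SSZ, Z), mul(Z, SSZ)))))
  →8  S(S(add(S(add(SZ, mul(SZ, SSZ))), mul(mul(SSZ, Z), mul(Z, SSZ)))))
  →9  S(S(S(add(add(SZ, mul(SZ, SSZ)), mul(mul(SSZ, Z), mul(Z, SSZ))))))
  →10  S(S(S(add(S(add(Z, mul(SZ, SSZ))), mul(mul(SSZ, Z), mul(Z, SSZ))))))
  →11  S(S(S(S(add(add(Z, mul(SZ, SSZ)), mul(mul(SSZ, Z), mul(Z, SSZ)))))))
  →12  S(S(S(S(add(mul(SZ, SSZ), mul(mul(SSZ, Z), mul(Z, SSZ)))))))
  →13  S(S(S(S(add(add(SSZ, mul(Z, SSZ)), mul(mul(SSZ, Z), mul(Z, SSZ)))))))
  →14  S(S(S(S(add(S(add(SZ, mul(Z, SSZ))), mul(mul(SSZ, Z), mul(Z, SSZ)))))))
  →15  S(S(S(S(S(add(add(SZ, mul(Z, SSZ)), mul(mul(SSZ, Z), mul(Z, SSZ))))))))
  →16  S(S(S(S(S(add(S(add(Z, mul(Z, SSZ))), mul(mul(SSZ, Z), mul(Z, SSZ))))))))
  →17  S(S(S(S(S(S(add(add(Z, mul(Z, SSZ)), mul(mul(SSZ, Z), mul(Z, SSZ)))))))))
  →18  S(S(S(S(S(S(add(mul(Z, SSZ), mul(mul(SSZ, Z), mul(Z, SSZ)))))))))
  →19  S(S(S(S(S(S(add(Z, mul(mul(SSZ, Z), mul(Z, SSZ)))))))))
  →20  S(S(S(S(S(S(mul(mul(SSZ, Z), mul(Z, SSZ))))))))
  →21  S(S(S(S(S(S(mul(add(Z, mul(SZ, Z)), mul(Z, SSZ))))))))
  →22  S(S(S(S(S(S(mul(mul(SZ, Z), mul(Z, SSZ))))))))
  →23  S(S(S(S(S(S(mul(add(Z, mul(Z, Z)), mul(Z, SSZ))))))))
  →24  S(S(S(S(S(S(mul(mul(Z, Z), mul(Z, SSZ))))))))
  →25  S(S(S(S(S(S(mul(Z, mul(Z, SSZ))))))))
  →26  S^6(Z)

Term B:
  start: mul(add(SZ, SZ), add(SSSZ, mul(Z, Z)))
  →1  mul(S(add(Z, SZ)), add(SSSZ, mul(Z, Z)))
  →2  add(add(SSSZ, mul(Z, Z)), mul(add(Z, SZ), add(SSSZ, mul(Z, Z))))
  →3  add(S(add(SSZ, mul(Z, Z))), mul(add(Z, SZ), add(SSSZ, mul(Z, Z))))
  →4  S(add(add(SSZ, mul(Z, Z)), mul(add(Z, SZ), add(SSSZ, mul(Z, Z)))))
  →5  S(add(S(add(SZ, mul(Z, Z))), mul(add(Z, SZ), add(SSSZ, mul(Z, Z)))))
  →6  S(S(add(add(SZ, mul(Z, Z)), mul(add(Z, SZ), add(SSSZ, mul(Z, Z))))))
  →7  S(S(add(S(add(Z, mul(Z, Z))), mul(add(Z, SZ), add(SSSZ, mul(Z, Z))))))
  →8  S(S(S(add(add(Z, mul(Z, Z)), mul(add(Z, SZ), add(SSSZ, mul(Z, Z)))))))
  →9  S(S(S(add(mul(Z, Z), mul(add(Z, SZ), add(SSSZ, mul(Z, Z)))))))
  →10  S(S(S(add(Z, mul(add(Z, SZ), add(SSSZ, mul(Z, Z)))))))
  →11  S(S(S(mul(add(Z, SZ), add(SSSZ, mul(Z, Z))))))
  →12  S(S(S(mul(SZ, add(SSSZ, mul(Z, Z))))))
  →13  S(S(S(add(add(SSSZ, mul(Z, Z)), mul(Z, add(SSSZ, mul(Z, Z)))))))
  →14  S(S(S(add(S(add(SSZ, mul(Z, Z))), mul(Z, add(SSSZ, mul(Z, Z)))))))
  →15  S(S(S(S(add(add(SSZ, mul(Z, Z)), mul(Z, add(SSSZ, mul(Z, Z))))))))
  →16  S(S(S(S(add(S(add(SZ, mul(Z, Z))), mul(Z, add(SSSZ, mul(Z, Z))))))))
  →17  S(S(S(S(S(add(add(SZ, mul(Z, Z)), mul(Z, add(SSSZ, mul(Z, Z)))))))))
  →18  S(S(S(S(S(add(S(add(Z, mul(Z, Z))), mul(Z, add(SSSZ, mul(Z, Z)))))))))
  →19  S(S(S(S(S(S(add(add(Z, mul(Z, Z)), mul(Z, add(SSSZ, mul(Z, Z))))))))))
  →20  S(S(S(S(S(S(add(mul(Z, Z), mul(Z, add(SSSZ, mul(Z, Z))))))))))
  →21  S(S(S(S(S(S(add(Z, mul(Z, add(SSSZ, mul(Z, Z))))))))))
  →22  S(S(S(S(S(S(mul(Z, add(SSSZ, mul(Z, Z)))))))))
  →23  S^6(Z)

Answer: SAME — A ⇓ S^6(Z), B ⇓ S^6(Z)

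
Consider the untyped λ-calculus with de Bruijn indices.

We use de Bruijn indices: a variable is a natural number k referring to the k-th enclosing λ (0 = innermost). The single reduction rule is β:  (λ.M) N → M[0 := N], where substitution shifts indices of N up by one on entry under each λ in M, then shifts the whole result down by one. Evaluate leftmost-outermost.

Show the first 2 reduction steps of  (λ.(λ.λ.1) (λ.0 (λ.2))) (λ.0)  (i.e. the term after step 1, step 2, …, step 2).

Answer: after 2 steps: λ.λ.0 (λ.λ.0)

Reduction:
  start: (λ.(λ.λ.1) (λ.0 (λ.2))) (λ.0)
  [1] (λ.λ.1) (λ.0 (λ.λ.0))
  [2] λ.λ.0 (λ.λ.0)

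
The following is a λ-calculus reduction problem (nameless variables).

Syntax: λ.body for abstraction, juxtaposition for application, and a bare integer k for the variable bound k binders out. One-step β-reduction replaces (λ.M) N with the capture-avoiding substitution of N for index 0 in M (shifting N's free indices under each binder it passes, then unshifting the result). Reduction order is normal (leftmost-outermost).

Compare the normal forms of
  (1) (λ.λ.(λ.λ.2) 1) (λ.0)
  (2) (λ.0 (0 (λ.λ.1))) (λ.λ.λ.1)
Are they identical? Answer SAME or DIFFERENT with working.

Term A:
  start: (λ.λ.(λ.λ.2) 1) (λ.0)
  step 1: λ.(λ.λ.2) (λ.0)
  step 2: λ.λ.1

Term B:
  start: (λ.0 (0 (λ.λ.1))) (λ.λ.λ.1)
  step 1: (λ.λ.λ.1) ((λ.λ.λ.1) (λ.λ.1))
  step 2: λ.λ.1

Answer: SAME — A ⇓ λ.λ.1, B ⇓ λ.λ.1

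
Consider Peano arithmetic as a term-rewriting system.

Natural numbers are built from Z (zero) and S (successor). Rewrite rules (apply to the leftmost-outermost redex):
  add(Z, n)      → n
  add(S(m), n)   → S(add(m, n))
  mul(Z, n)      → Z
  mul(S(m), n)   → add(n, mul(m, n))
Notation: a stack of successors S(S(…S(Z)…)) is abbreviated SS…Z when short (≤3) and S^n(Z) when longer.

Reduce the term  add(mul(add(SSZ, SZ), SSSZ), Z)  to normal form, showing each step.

  start: add(mul(add(SSZ, SZ), SSSZ), Z)
  step 1: add(mul(S(add(SZ, SZ)), SSSZ), Z)
  step 2: add(add(SSSZ, mul(add(SZ, SZ), SSSZ)), Z)
  step 3: add(S(add(SSZ, mul(add(SZ, SZ), SSSZ))), Z)
  step 4: S(add(add(SSZ, mul(add(SZ, SZ), SSSZ)), Z))
  step 5: S(add(S(add(SZ, mul(add(SZ, SZ), SSSZ))), Z))
  step 6: S(S(add(add(SZ, mul(add(SZ, SZ), SSSZ)), Z)))
  step 7: S(S(add(S(add(Z, mul(add(SZ, SZ), SSSZ))), Z)))
  step 8: S(S(S(add(add(Z, mul(add(SZ, SZ), SSSZ)), Z))))
  step 9: S(S(S(add(mul(add(SZ, SZ), SSSZ), Z))))
  step 10: S(S(S(add(mul(S(add(Z, SZ)), SSSZ), Z))))
  step 11: S(S(S(add(add(SSSZ, mul(add(Z, SZ), SSSZ)), Z))))
  step 12: S(S(S(add(S(add(SSZ, mul(add(Z, SZ), SSSZ))), Z))))
  step 13: S(S(S(S(add(add(SSZ, mul(add(Z, SZ), SSSZ)), Z)))))
  step 14: S(S(S(S(add(S(add(SZ, mul(add(Z, SZ), SSSZ))), Z)))))
  step 15: S(S(S(S(S(add(add(SZ, mul(add(Z, SZ), SSSZ)), Z))))))
  step 16: S(S(S(S(S(add(S(add(Z, mul(add(Z, SZ), SSSZ))), Z))))))
  step 17: S(S(S(S(S(S(add(add(Z, mul(add(Z, SZ), SSSZ)), Z)))))))
  step 18: S(S(S(S(S(S(add(mul(add(Z, SZ), SSSZ), Z)))))))
  step 19: S(S(S(S(S(S(add(mul(SZ, SSSZ), Z)))))))
  step 20: S(S(S(S(S(S(add(add(SSSZ, mul(Z, SSSZ)), Z)))))))
  step 21: S(S(S(S(S(S(add(S(add(SSZ, mul(Z, SSSZ))), Z)))))))
  step 22: S(S(S(S(S(S(S(add(add(SSZ, mul(Z, SSSZ)), Z))))))))
  step 23: S(S(S(S(S(S(S(add(S(add(SZ, mul(Z, SSSZ))), Z))))))))
  step 24: S(S(S(S(S(S(S(S(add(add(SZ, mul(Z, SSSZ)), Z)))))))))
  step 25: S(S(S(S(S(S(S(S(add(S(add(Z, mul(Z, SSSZ))), Z)))))))))
  step 26: S(S(S(S(S(S(S(S(S(add(add(Z, mul(Z, SSSZ)), Z))))))))))
  step 27: S(S(S(S(S(S(S(S(S(add(mul(Z, SSSZ), Z))))))))))
  step 28: S(S(S(S(S(S(S(S(S(add(Z, Z))))))))))
  step 29: S^9(Z)

Answer: normal form = S^9(Z)  (in 29 steps)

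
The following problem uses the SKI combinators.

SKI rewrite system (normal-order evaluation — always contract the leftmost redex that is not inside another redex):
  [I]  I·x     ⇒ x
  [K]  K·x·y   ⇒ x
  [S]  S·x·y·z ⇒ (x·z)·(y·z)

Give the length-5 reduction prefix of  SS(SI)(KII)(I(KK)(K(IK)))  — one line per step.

Answer: after 5 steps: KK(K(IK))(SI(KII)(I(KK)(K(IK))))

Working:
  start: SS(SI)(KII)(I(KK)(K(IK)))
  [1] S(KII)(SI(KII))(I(KK)(K(IK)))
  [2] KII(I(KK)(K(IK)))(SI(KII)(I(KK)(K(IK))))
  [3] I(I(KK)(K(IK)))(SI(KII)(I(KK)(K(IK))))
  [4] I(KK)(K(IK))(SI(KII)(I(KK)(K(IK))))
  [5] KK(K(IK))(SI(KII)(I(KK)(K(IK))))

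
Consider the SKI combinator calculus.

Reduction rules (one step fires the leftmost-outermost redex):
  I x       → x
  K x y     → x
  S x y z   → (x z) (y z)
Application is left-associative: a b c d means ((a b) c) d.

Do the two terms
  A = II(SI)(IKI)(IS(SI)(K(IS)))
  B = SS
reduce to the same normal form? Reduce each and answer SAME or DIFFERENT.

Answer: SAME — A ⇓ SS, B ⇓ SS

Reduction:
Term A:
  start: II(SI)(IKI)(IS(SI)(K(IS)))
  →1  I(SI)(IKI)(IS(SI)(K(IS)))
  →2  SI(IKI)(IS(SI)(K(IS)))
  →3  I(IS(SI)(K(IS)))(IKI(IS(SI)(K(IS))))
  →4  IS(SI)(K(IS))(IKI(IS(SI)(K(IS))))
  →5  S(SI)(K(IS))(IKI(IS(SI)(K(IS))))
  →6  SI(IKI(IS(SI)(K(IS))))(K(IS)(IKI(IS(SI)(K(IS)))))
  →7  I(K(IS)(IKI(IS(SI)(K(IS)))))(IKI(IS(SI)(K(IS)))(K(IS)(IKI(IS(SI)(K(IS))))))
  →8  K(IS)(IKI(IS(SI)(K(IS))))(IKI(IS(SI)(K(IS)))(K(IS)(IKI(IS(SI)(K(IS))))))
  →9  IS(IKI(IS(SI)(K(IS)))(K(IS)(IKI(IS(SI)(K(IS))))))
  →10  S(IKI(IS(SI)(K(IS)))(K(IS)(IKI(IS(SI)(K(IS))))))
  →11  S(KI(IS(SI)(K(IS)))(K(IS)(IKI(IS(SI)(K(IS))))))
  →12  S(I(K(IS)(IKI(IS(SI)(K(IS))))))
  →13  S(K(IS)(IKI(IS(SI)(K(IS)))))
  →14  S(IS)
  →15  SS

Term B:
  start: SS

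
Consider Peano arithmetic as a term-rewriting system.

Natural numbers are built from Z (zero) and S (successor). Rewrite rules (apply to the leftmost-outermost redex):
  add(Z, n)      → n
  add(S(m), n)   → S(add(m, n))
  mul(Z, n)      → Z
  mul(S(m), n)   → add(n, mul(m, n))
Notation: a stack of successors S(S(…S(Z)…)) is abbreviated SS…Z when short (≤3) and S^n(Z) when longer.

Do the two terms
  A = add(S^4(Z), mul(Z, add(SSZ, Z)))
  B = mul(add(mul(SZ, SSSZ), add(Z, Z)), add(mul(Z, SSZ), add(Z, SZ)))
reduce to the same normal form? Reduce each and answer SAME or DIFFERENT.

Term A:
  start: add(S^4(Z), mul(Z, add(SSZ, Z)))
  step 1: S(add(SSSZ, mul(Z, add(SSZ, Z))))
  step 2: S(S(add(SSZ, mul(Z, add(SSZ, Z)))))
  step 3: S(S(S(add(SZ, mul(Z, add(SSZ, Z))))))
  step 4: S(S(S(S(add(Z, mul(Z, add(SSZ, Z)))))))
  step 5: S(S(S(S(mul(Z, add(SSZ, Z))))))
  step 6: S^4(Z)

Term B:
  start: mul(add(mul(SZ, SSSZ), add(Z, Z)), add(mul(Z, SSZ), add(Z, SZ)))
  step 1: mul(add(add(SSSZ, mul(Z, SSSZ)), add(Z, Z)), add(mul(Z, SSZ), add(Z, SZ)))
  step 2: mul(add(S(add(SSZ, mul(Z, SSSZ))), add(Z, Z)), add(mul(Z, SSZ), add(Z, SZ)))
  step 3: mul(S(add(add(SSZ, mul(Z, SSSZ)), add(Z, Z))), add(mul(Z, SSZ), add(Z, SZ)))
  step 4: add(add(mul(Z, SSZ), add(Z, SZ)), mul(add(add(SSZ, mul(Z, SSSZ)), add(Z, Z)), add(mul(Z, SSZ), add(Z, SZ))))
  step 5: add(add(Z, add(Z, SZ)), mul(add(add(SSZ, mul(Z, SSSZ)), add(Z, Z)), add(mul(Z, SSZ), add(Z, SZ))))
  step 6: add(add(Z, SZ), mul(add(add(SSZ, mul(Z, SSSZ)), add(Z, Z)), add(mul(Z, SSZ), add(Z, SZ))))
  step 7: add(SZ, mul(add(add(SSZ, mul(Z, SSSZ)), add(Z, Z)), add(mul(Z, SSZ), add(Z, SZ))))
  step 8: S(add(Z, mul(add(add(SSZ, mul(Z, SSSZ)), add(Z, Z)), add(mul(Z, SSZ), add(Z, SZ)))))
  step 9: S(mul(add(add(SSZ, mul(Z, SSSZ)), add(Z, Z)), add(mul(Z, SSZ), add(Z, SZ))))
  step 10: S(mul(add(S(add(SZ, mul(Z, SSSZ))), add(Z, Z)), add(mul(Z, SSZ), add(Z, SZ))))
  step 11: S(mul(S(add(add(SZ, mul(Z, SSSZ)), add(Z, Z))), add(mul(Z, SSZ), add(Z, SZ))))
  step 12: S(add(add(mul(Z, SSZ), add(Z, SZ)), mul(add(add(SZ, mul(Z, SSSZ)), add(Z, Z)), add(mul(Z, SSZ), add(Z, SZ)))))
  step 13: S(add(add(Z, add(Z, SZ)), mul(add(add(SZ, mul(Z, SSSZ)), add(Z, Z)), add(mul(Z, SSZ), add(Z, SZ)))))
  step 14: S(add(add(Z, SZ), mul(add(add(SZ, mul(Z, SSSZ)), add(Z, Z)), add(mul(Z, SSZ), add(Z, SZ)))))
  step 15: S(add(SZ, mul(add(add(SZ, mul(Z, SSSZ)), add(Z, Z)), add(mul(Z, SSZ), add(Z, SZ)))))
  step 16: S(S(add(Z, mul(add(add(SZ, mul(Z, SSSZ)), add(Z, Z)), add(mul(Z, SSZ), add(Z, SZ))))))
  step 17: S(S(mul(add(add(SZ, mul(Z, SSSZ)), add(Z, Z)), add(mul(Z, SSZ), add(Z, SZ)))))
  step 18: S(S(mul(add(S(add(Z, mul(Z, SSSZ))), add(Z, Z)), add(mul(Z, SSZ), add(Z, SZ)))))
  step 19: S(S(mul(S(add(add(Z, mul(Z, SSSZ)), add(Z, Z))), add(mul(Z, SSZ), add(Z, SZ)))))
  step 20: S(S(add(add(mul(Z, SSZ), add(Z, SZ)), mul(add(add(Z, mul(Z, SSSZ)), add(Z, Z)), add(mul(Z, SSZ), add(Z, SZ))))))
  step 21: S(S(add(add(Z, add(Z, SZ)), mul(add(add(Z, mul(Z, SSSZ)), add(Z, Z)), add(mul(Z, SSZ), add(Z, SZ))))))
  step 22: S(S(add(add(Z, SZ), mul(add(add(Z, mul(Z, SSSZ)), add(Z, Z)), add(mul(Z, SSZ), add(Z, SZ))))))
  step 23: S(S(add(SZ, mul(add(add(Z, mul(Z, SSSZ)), add(Z, Z)), add(mul(Z, SSZ), add(Z, SZ))))))
  step 24: S(S(S(add(Z, mul(add(add(Z, mul(Z, SSSZ)), add(Z, Z)), add(mul(Z, SSZ), add(Z, SZ)))))))
  step 25: S(S(S(mul(add(add(Z, mul(Z, SSSZ)), add(Z, Z)), add(mul(Z, SSZ), add(Z, SZ))))))
  step 26: S(S(S(mul(add(mul(Z, SSSZ), add(Z, Z)), add(mul(Z, SSZ), add(Z, SZ))))))
  step 27: S(S(S(mul(add(Z, add(Z, Z)), add(mul(Z, SSZ), add(Z, SZ))))))
  step 28: S(S(S(mul(add(Z, Z), add(mul(Z, SSZ), add(Z, SZ))))))
  step 29: S(S(S(mul(Z, add(mul(Z, SSZ), add(Z, SZ))))))
  step 30: SSSZ

Answer: DIFFERENT — A ⇓ S^4(Z), B ⇓ SSSZ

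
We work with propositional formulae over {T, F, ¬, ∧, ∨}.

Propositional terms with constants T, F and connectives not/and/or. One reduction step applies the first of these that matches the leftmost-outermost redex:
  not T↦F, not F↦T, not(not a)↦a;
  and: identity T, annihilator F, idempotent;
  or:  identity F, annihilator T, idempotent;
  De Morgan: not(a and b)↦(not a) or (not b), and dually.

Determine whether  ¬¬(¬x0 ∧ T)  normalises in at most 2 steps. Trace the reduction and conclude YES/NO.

Answer: YES — reaches normal form ¬x0 in 2 ≤ 2 steps

Derivation:
  start: ¬¬(¬x0 ∧ T)
  step 1: ¬x0 ∧ T
  step 2: ¬x0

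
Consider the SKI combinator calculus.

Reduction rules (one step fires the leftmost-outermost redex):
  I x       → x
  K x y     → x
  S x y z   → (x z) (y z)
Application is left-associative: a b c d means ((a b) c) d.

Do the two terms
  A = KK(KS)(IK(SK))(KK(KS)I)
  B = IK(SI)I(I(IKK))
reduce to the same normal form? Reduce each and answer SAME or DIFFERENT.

Term A:
  start: KK(KS)(IK(SK))(KK(KS)I)
  →1  K(IK(SK))(KK(KS)I)
  →2  IK(SK)
  →3  K(SK)

Term B:
  start: IK(SI)I(I(IKK))
  →1  K(SI)I(I(IKK))
  →2  SI(I(IKK))
  →3  SI(IKK)
  →4  SI(KK)

Answer: DIFFERENT — A ⇓ K(SK), B ⇓ SI(KK)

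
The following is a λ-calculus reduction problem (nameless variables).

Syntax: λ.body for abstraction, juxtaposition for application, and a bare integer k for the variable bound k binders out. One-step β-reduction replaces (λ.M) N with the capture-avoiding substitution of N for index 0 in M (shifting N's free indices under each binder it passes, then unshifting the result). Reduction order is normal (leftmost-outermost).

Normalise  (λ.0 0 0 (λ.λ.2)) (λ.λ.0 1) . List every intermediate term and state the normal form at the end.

  start: (λ.0 0 0 (λ.λ.2)) (λ.λ.0 1)
  step 1: (λ.λ.0 1) (λ.λ.0 1) (λ.λ.0 1) (λ.λ.λ.λ.0 1)
  step 2: (λ.0 (λ.λ.0 1)) (λ.λ.0 1) (λ.λ.λ.λ.0 1)
  step 3: (λ.λ.0 1) (λ.λ.0 1) (λ.λ.λ.λ.0 1)
  step 4: (λ.0 (λ.λ.0 1)) (λ.λ.λ.λ.0 1)
  step 5: (λ.λ.λ.λ.0 1) (λ.λ.0 1)
  step 6: λ.λ.λ.0 1

Answer: normal form = λ.λ.λ.0 1  (in 6 steps)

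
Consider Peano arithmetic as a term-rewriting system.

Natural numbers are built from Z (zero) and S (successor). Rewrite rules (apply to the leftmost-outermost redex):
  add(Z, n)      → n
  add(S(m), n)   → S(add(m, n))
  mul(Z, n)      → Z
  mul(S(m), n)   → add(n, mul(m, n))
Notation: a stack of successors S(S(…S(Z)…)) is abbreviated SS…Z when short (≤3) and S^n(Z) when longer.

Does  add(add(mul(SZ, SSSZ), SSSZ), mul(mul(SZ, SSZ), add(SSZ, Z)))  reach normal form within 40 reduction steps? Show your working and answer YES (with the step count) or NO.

Answer: YES — reaches normal form S^10(Z) in 37 ≤ 40 steps

Working:
  start: add(add(mul(SZ, SSSZ), SSSZ), mul(mul(SZ, SSZ), add(SSZ, Z)))
  →1  add(add(add(SSSZ, mul(Z, SSSZ)), SSSZ), mul(mul(SZ, SSZ), add(SSZ, Z)))
  →2  add(add(S(add(SSZ, mul(Z, SSSZ))), SSSZ), mul(mul(SZ, SSZ), add(SSZ, Z)))
  →3  add(S(add(add(SSZ, mul(Z, SSSZ)), SSSZ)), mul(mul(SZ, SSZ), add(SSZ, Z)))
  →4  S(add(add(add(SSZ, mul(Z, SSSZ)), SSSZ), mul(mul(SZ, SSZ), add(SSZ, Z))))
  →5  S(add(add(S(add(SZ, mul(Z, SSSZ))), SSSZ), mul(mul(SZ, SSZ), add(SSZ, Z))))
  →6  S(add(S(add(add(SZ, mul(Z, SSSZ)), SSSZ)), mul(mul(SZ, SSZ), add(SSZ, Z))))
  →7  S(S(add(add(add(SZ, mul(Z, SSSZ)), SSSZ), mul(mul(SZ, SSZ), add(SSZ, Z)))))
  →8  S(S(add(add(S(add(Z, mul(Z, SSSZ))), SSSZ), mul(mul(SZ, SSZ), add(SSZ, Z)))))
  →9  S(S(add(S(add(add(Z, mul(Z, SSSZ)), SSSZ)), mul(mul(SZ, SSZ), add(SSZ, Z)))))
  →10  S(S(S(add(add(add(Z, mul(Z, SSSZ)), SSSZ), mul(mul(SZ, SSZ), add(SSZ, Z))))))
  →11  S(S(S(add(add(mul(Z, SSSZ), SSSZ), mul(mul(SZ, SSZ), add(SSZ, Z))))))
  →12  S(S(S(add(add(Z, SSSZ), mul(mul(SZ, SSZ), add(SSZ, Z))))))
  →13  S(S(S(add(SSSZ, mul(mul(SZ, SSZ), add(SSZ, Z))))))
  →14  S(S(S(S(add(SSZ, mul(mul(SZ, SSZ), add(SSZ, Z)))))))
  →15  S(S(S(S(S(add(SZ, mul(mul(SZ, SSZ), add(SSZ, Z))))))))
  →16  S(S(S(S(S(S(add(Z, mul(mul(SZ, SSZ), add(SSZ, Z)))))))))
  →17  S(S(S(S(S(S(mul(mul(SZ, SSZ), add(SSZ, Z))))))))
  →18  S(S(S(S(S(S(mul(add(SSZ, mul(Z, SSZ)), add(SSZ, Z))))))))
  →19  S(S(S(S(S(S(mul(S(add(SZ, mul(Z, SSZ))), add(SSZ, Z))))))))
  →20  S(S(S(S(S(S(add(add(SSZ, Z), mul(add(SZ, mul(Z, SSZ)), add(SSZ, Z)))))))))
  →21  S(S(S(S(S(S(add(S(add(SZ, Z)), mul(add(SZ, mul(Z, SSZ)), add(SSZ, Z)))))))))
  →22  S(S(S(S(S(S(S(add(add(SZ, Z), mul(add(SZ, mul(Z, SSZ)), add(SSZ, Z))))))))))
  →23  S(S(S(S(S(S(S(add(S(add(Z, Z)), mul(add(SZ, mul(Z, SSZ)), add(SSZ, Z))))))))))
  →24  S(S(S(S(S(S(S(S(add(add(Z, Z), mul(add(SZ, mul(Z, SSZ)), add(SSZ, Z)))))))))))
  →25  S(S(S(S(S(S(S(S(add(Z, mul(add(SZ, mul(Z, SSZ)), add(SSZ, Z)))))))))))
  →26  S(S(S(S(S(S(S(S(mul(add(SZ, mul(Z, SSZ)), add(SSZ, Z))))))))))
  →27  S(S(S(S(S(S(S(S(mul(S(add(Z, mul(Z, SSZ))), add(SSZ, Z))))))))))
  →28  S(S(S(S(S(S(S(S(add(add(SSZ, Z), mul(add(Z, mul(Z, SSZ)), add(SSZ, Z)))))))))))
  →29  S(S(S(S(S(S(S(S(add(S(add(SZ, Z)), mul(add(Z, mul(Z, SSZ)), add(SSZ, Z)))))))))))
  →30  S(S(S(S(S(S(S(S(S(add(add(SZ, Z), mul(add(Z, mul(Z, SSZ)), add(SSZ, Z))))))))))))
  →31  S(S(S(S(S(S(S(S(S(add(S(add(Z, Z)), mul(add(Z, mul(Z, SSZ)), add(SSZ, Z))))))))))))
  →32  S(S(S(S(S(S(S(S(S(S(add(add(Z, Z), mul(add(Z, mul(Z, SSZ)), add(SSZ, Z)))))))))))))
  →33  S(S(S(S(S(S(S(S(S(S(add(Z, mul(add(Z, mul(Z, SSZ)), add(SSZ, Z)))))))))))))
  →34  S(S(S(S(S(S(S(S(S(S(mul(add(Z, mul(Z, SSZ)), add(SSZ, Z))))))))))))
  →35  S(S(S(S(S(S(S(S(S(S(mul(mul(Z, SSZ), add(SSZ, Z))))))))))))
  →36  S(S(S(S(S(S(S(S(S(S(mul(Z, add(SSZ, Z))))))))))))
  →37  S^10(Z)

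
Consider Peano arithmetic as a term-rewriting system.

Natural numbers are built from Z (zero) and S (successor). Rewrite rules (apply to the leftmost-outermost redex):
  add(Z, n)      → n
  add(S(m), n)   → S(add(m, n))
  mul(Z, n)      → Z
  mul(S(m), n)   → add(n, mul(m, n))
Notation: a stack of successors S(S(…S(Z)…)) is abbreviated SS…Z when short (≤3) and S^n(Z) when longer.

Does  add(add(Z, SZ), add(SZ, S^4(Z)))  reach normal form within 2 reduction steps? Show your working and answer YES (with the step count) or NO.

Answer: NO — after 2 steps the term is S(add(Z, add(SZ, S^4(Z)))), not yet normal

Derivation:
  start: add(add(Z, SZ), add(SZ, S^4(Z)))
  step 1: add(SZ, add(SZ, S^4(Z)))
  step 2: S(add(Z, add(SZ, S^4(Z))))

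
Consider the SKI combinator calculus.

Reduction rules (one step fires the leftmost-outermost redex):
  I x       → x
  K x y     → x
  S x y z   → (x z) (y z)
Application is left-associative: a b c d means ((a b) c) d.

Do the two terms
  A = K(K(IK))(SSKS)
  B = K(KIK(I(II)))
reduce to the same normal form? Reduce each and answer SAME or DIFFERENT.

Term A:
  start: K(K(IK))(SSKS)
  →1  K(IK)
  →2  KK

Term B:
  start: K(KIK(I(II)))
  →1  K(I(I(II)))
  →2  K(I(II))
  →3  K(II)
  →4  KI

Answer: DIFFERENT — A ⇓ KK, B ⇓ KI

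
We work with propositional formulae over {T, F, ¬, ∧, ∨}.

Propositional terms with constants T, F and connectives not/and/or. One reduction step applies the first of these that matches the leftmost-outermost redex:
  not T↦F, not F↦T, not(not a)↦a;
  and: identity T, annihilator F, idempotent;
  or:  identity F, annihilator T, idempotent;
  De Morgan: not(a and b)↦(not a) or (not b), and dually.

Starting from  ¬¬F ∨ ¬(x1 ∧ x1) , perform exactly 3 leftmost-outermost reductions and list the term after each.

  start: ¬¬F ∨ ¬(x1 ∧ x1)
  [1] F ∨ ¬(x1 ∧ x1)
  [2] ¬(x1 ∧ x1)
  [3] ¬x1 ∨ ¬x1

Answer: after 3 steps: ¬x1 ∨ ¬x1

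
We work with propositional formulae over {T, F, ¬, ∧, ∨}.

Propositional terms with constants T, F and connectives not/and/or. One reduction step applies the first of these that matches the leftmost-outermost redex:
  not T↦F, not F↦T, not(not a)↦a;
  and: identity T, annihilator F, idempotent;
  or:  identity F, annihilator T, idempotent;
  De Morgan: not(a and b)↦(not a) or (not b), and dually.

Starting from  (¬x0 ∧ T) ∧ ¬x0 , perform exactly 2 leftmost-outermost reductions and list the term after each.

  start: (¬x0 ∧ T) ∧ ¬x0
  →1  ¬x0 ∧ ¬x0
  →2  ¬x0

Answer: after 2 steps: ¬x0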